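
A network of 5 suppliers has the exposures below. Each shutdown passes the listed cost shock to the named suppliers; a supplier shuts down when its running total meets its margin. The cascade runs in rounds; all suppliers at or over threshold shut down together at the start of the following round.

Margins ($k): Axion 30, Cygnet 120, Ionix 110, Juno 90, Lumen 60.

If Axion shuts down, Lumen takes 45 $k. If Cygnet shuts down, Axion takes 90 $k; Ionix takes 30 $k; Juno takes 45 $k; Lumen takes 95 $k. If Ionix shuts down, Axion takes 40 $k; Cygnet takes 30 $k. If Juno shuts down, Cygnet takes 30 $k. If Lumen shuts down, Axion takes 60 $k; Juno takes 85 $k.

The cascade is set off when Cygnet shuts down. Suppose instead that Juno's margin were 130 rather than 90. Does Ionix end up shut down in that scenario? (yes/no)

no

With Juno's margin at 130:
Round 1 — Cygnet shuts down (initial).
  Axion: +90 → 90 ≥ 30
  Ionix: +30 → 30 < 110
  Juno: +45 → 45 < 130
  Lumen: +95 → 95 ≥ 60
Round 2 — Axion, Lumen shut down.
  Juno: +85 → 130 ≥ 130
Round 3 — Juno shuts down.
No further shutdowns.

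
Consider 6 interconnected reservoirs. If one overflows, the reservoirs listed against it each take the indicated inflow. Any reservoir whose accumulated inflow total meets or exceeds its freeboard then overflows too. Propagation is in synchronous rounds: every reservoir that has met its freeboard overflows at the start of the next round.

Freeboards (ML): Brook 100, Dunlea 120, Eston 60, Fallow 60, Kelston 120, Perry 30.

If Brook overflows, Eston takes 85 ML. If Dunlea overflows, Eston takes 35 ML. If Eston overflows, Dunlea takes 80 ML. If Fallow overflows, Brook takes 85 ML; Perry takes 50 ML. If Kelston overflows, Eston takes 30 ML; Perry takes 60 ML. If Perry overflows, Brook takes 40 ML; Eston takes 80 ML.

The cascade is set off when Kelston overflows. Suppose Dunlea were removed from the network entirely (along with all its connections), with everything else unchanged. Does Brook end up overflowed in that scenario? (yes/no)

With Dunlea removed:
Round 1 — Kelston overflows (initial).
  Eston: +30 → 30 < 60
  Perry: +60 → 60 ≥ 30
Round 2 — Perry overflows.
  Brook: +40 → 40 < 100
  Eston: +80 → 110 ≥ 60
Round 3 — Eston overflows.
No further overflows.

no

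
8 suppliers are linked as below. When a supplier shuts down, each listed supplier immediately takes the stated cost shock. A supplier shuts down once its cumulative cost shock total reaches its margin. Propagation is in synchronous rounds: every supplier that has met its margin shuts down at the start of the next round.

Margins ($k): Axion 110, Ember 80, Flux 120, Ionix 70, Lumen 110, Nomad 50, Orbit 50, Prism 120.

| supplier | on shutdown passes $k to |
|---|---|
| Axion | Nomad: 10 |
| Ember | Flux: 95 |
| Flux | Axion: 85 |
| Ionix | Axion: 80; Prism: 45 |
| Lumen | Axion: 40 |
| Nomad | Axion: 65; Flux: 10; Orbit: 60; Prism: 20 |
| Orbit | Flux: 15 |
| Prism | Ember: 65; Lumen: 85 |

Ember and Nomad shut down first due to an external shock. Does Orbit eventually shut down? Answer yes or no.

Round 1 — Ember, Nomad shut down (initial).
  Axion: +65 → 65 < 110
  Flux: +95+10 → 105 < 120
  Orbit: +60 → 60 ≥ 50
  Prism: +20 → 20 < 120
Round 2 — Orbit shuts down.
  Flux: +15 → 120 ≥ 120
Round 3 — Flux shuts down.
  Axion: +85 → 150 ≥ 110
Round 4 — Axion shuts down.
No further shutdowns.

yes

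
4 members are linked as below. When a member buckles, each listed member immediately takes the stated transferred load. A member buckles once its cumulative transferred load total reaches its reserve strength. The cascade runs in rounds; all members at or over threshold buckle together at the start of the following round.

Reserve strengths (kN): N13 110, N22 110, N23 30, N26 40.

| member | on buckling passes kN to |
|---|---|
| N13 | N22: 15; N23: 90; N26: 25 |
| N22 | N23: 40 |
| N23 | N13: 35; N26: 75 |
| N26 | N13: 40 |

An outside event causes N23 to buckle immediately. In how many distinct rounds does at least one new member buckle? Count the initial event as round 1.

2

Round 1 — N23 buckles (initial).
  N13: +35 → 35 < 110
  N26: +75 → 75 ≥ 40
Round 2 — N26 buckles.
  N13: +40 → 75 < 110
No further bucklings.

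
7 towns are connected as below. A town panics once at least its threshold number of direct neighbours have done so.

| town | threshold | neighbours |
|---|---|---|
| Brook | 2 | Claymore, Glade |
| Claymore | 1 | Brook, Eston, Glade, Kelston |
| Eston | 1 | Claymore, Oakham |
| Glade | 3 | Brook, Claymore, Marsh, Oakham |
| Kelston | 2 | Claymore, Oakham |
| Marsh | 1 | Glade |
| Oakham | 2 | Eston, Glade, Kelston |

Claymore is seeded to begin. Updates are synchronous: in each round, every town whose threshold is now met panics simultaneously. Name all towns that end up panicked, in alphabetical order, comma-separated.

Claymore, Eston

Round 1 — Claymore panics (initial).
Round 2 — checking thresholds:
  Brook: 1 of 2 neighbours < 2, below threshold.
  Eston: 1 of 2 neighbours ≥ 1, panics.
  Glade: 1 of 4 neighbours < 3, below threshold.
  Kelston: 1 of 2 neighbours < 2, below threshold.
Round 3 — no new panics; cascade stops.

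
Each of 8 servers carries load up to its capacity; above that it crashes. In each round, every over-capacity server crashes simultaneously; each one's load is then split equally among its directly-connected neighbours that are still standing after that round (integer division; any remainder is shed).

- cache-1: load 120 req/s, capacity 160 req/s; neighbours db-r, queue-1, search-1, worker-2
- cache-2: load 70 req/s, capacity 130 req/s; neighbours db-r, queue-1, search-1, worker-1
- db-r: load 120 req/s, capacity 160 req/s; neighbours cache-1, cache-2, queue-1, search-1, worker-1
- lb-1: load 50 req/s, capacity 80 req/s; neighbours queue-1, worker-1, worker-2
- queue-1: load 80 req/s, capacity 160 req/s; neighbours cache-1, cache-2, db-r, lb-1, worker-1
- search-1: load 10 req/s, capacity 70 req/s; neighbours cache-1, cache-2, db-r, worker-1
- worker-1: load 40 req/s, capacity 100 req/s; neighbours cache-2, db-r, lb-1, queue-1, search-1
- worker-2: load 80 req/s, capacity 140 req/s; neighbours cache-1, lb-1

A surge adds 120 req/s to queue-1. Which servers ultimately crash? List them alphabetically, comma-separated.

cache-1, cache-2, db-r, lb-1, queue-1, search-1, worker-1, worker-2

Round 1 — queue-1 at 200 > 160. queue-1 crashes.
  queue-1 sheds 200 req/s to cache-1, cache-2, db-r, lb-1, worker-1: 40 each.
    cache-1: 120+40 = 160 ≤ 160
    cache-2: 70+40 = 110 ≤ 130
    db-r: 120+40 = 160 ≤ 160
    lb-1: 50+40 = 90 > 80
    worker-1: 40+40 = 80 ≤ 100
Round 2 — lb-1 crashes.
  lb-1 sheds 90 req/s to worker-1, worker-2: 45 each.
    worker-1: 80+45 = 125 > 100
    worker-2: 80+45 = 125 ≤ 140
Round 3 — worker-1 crashes.
  worker-1 sheds 125 req/s to cache-2, db-r, search-1: 41 each (2 lost).
    cache-2: 110+41 = 151 > 130
    db-r: 160+41 = 201 > 160
    search-1: 10+41 = 51 ≤ 70
Round 4 — cache-2, db-r crash.
  cache-2 sheds 151 req/s to search-1: 151 each.
    search-1: 51+151 = 202 > 70
  db-r sheds 201 req/s to cache-1, search-1: 100 each (1 lost).
    cache-1: 160+100 = 260 > 160
    search-1: 202+100 = 302 > 70
Round 5 — cache-1, search-1 crash.
  cache-1 sheds 260 req/s to worker-2: 260 each.
    worker-2: 125+260 = 385 > 140
  search-1 sheds 302 req/s: no online neighbours, lost.
Round 6 — worker-2 crashes.
  worker-2 sheds 385 req/s: no online neighbours, lost.
No further crashes.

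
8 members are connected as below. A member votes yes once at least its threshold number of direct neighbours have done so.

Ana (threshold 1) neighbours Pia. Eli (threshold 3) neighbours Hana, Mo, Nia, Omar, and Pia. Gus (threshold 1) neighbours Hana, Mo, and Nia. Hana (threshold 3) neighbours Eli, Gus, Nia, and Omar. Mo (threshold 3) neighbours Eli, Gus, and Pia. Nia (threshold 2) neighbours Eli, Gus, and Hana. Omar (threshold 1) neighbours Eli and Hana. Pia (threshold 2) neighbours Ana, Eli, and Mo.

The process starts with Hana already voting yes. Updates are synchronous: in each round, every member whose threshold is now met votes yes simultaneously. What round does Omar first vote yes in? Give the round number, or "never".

Round 1 — Hana votes yes (initial).
Round 2 — checking thresholds:
  Eli: 1 of 5 neighbours < 3, below threshold.
  Gus: 1 of 3 neighbours ≥ 1, votes yes.
  Nia: 1 of 3 neighbours < 2, below threshold.
  Omar: 1 of 2 neighbours ≥ 1, votes yes.
Round 3 — checking thresholds:
  Eli: 2 of 5 neighbours < 3, below threshold.
  Mo: 1 of 3 neighbours < 3, below threshold.
  Nia: 2 of 3 neighbours ≥ 2, votes yes.
Round 4 — checking thresholds:
  Eli: 3 of 5 neighbours ≥ 3, votes yes.
  Mo: 1 of 3 neighbours < 3, below threshold.
Round 5 — no new yes votes; cascade stops.

2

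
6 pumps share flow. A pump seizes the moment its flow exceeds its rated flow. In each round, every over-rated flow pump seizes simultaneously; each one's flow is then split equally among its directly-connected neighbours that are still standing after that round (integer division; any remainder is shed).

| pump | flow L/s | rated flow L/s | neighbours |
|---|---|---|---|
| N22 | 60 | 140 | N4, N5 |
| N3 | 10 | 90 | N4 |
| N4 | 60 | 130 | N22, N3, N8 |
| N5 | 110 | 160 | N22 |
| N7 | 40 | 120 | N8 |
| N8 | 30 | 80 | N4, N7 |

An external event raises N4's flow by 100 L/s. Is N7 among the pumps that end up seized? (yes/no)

Round 1 — N4 at 160 > 130. N4 seizes.
  N4 sheds 160 L/s to N22, N3, N8: 53 each (1 lost).
    N22: 60+53 = 113 ≤ 140
    N3: 10+53 = 63 ≤ 90
    N8: 30+53 = 83 > 80
Round 2 — N8 seizes.
  N8 sheds 83 L/s to N7: 83 each.
    N7: 40+83 = 123 > 120
Round 3 — N7 seizes.
  N7 sheds 123 L/s: no online neighbours, lost.
No further seizures.

yes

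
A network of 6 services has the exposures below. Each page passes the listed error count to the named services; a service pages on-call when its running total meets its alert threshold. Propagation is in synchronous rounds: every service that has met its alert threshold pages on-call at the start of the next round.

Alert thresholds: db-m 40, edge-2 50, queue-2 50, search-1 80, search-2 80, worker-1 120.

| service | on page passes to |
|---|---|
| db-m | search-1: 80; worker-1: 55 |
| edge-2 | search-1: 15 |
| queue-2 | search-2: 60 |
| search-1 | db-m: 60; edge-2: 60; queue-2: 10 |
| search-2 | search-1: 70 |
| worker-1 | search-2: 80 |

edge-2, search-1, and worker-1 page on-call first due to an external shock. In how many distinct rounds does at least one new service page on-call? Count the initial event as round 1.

Round 1 — edge-2, search-1, worker-1 page on-call (initial).
  db-m: +60 → 60 ≥ 40
  queue-2: +10 → 10 < 50
  search-2: +80 → 80 ≥ 80
Round 2 — db-m, search-2 page on-call.
No further pages.

2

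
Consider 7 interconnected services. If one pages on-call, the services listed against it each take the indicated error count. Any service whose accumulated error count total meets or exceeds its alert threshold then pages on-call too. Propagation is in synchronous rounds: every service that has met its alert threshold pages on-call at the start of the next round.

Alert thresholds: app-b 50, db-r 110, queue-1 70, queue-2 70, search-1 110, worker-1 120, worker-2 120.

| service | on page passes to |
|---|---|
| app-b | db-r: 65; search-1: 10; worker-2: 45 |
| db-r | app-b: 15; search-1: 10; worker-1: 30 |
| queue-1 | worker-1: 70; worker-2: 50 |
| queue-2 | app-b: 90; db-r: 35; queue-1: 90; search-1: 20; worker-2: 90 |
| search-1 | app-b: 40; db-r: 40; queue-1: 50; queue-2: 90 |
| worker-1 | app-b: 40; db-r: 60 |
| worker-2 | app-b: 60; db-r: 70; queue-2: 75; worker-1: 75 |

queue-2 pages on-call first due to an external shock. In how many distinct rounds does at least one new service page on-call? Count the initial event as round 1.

4

Round 1 — queue-2 pages on-call (initial).
  app-b: +90 → 90 ≥ 50
  db-r: +35 → 35 < 110
  queue-1: +90 → 90 ≥ 70
  search-1: +20 → 20 < 110
  worker-2: +90 → 90 < 120
Round 2 — app-b, queue-1 page on-call.
  db-r: +65 → 100 < 110
  search-1: +10 → 30 < 110
  worker-1: +70 → 70 < 120
  worker-2: +45+50 → 185 ≥ 120
Round 3 — worker-2 pages on-call.
  db-r: +70 → 170 ≥ 110
  worker-1: +75 → 145 ≥ 120
Round 4 — db-r, worker-1 page on-call.
  search-1: +10 → 40 < 110
No further pages.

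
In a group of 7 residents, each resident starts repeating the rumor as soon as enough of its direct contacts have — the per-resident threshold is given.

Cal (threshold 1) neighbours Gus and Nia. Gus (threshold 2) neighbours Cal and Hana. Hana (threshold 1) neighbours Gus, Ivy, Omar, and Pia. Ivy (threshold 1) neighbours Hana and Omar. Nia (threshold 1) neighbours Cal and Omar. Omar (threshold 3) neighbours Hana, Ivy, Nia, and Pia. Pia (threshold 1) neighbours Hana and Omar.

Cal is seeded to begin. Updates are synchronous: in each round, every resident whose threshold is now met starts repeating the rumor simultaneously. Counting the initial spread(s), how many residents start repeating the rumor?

2

Round 1 — Cal starts repeating the rumor (initial).
Round 2 — checking thresholds:
  Gus: 1 of 2 neighbours < 2, below threshold.
  Nia: 1 of 2 neighbours ≥ 1, starts repeating the rumor.
Round 3 — no new spreads; cascade stops.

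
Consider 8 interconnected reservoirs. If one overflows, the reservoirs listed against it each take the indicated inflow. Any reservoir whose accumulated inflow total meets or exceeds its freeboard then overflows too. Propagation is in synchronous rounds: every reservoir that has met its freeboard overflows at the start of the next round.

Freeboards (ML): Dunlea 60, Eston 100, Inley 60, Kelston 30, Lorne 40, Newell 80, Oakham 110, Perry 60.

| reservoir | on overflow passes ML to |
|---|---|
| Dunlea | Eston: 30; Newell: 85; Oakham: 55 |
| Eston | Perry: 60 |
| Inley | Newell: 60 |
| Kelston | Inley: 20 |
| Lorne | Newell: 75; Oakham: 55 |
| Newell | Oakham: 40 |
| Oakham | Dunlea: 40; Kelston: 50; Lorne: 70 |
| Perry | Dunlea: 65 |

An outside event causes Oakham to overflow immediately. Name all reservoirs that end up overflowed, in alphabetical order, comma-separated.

Kelston, Lorne, Oakham

Round 1 — Oakham overflows (initial).
  Dunlea: +40 → 40 < 60
  Kelston: +50 → 50 ≥ 30
  Lorne: +70 → 70 ≥ 40
Round 2 — Kelston, Lorne overflow.
  Inley: +20 → 20 < 60
  Newell: +75 → 75 < 80
No further overflows.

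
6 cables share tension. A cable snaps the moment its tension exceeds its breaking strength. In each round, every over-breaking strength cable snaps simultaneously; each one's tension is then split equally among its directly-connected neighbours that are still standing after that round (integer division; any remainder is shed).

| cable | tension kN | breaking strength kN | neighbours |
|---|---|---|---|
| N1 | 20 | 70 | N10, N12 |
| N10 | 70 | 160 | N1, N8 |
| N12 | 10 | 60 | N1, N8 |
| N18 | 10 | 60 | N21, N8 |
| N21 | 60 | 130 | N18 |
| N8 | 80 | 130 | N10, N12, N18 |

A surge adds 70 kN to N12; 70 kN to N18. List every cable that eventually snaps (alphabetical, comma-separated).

N1, N10, N12, N18, N8

Round 1 — N12 at 80 > 60; N18 at 80 > 60. N12, N18 snap.
  N12 sheds 80 kN to N1, N8: 40 each.
    N1: 20+40 = 60 ≤ 70
    N8: 80+40 = 120 ≤ 130
  N18 sheds 80 kN to N21, N8: 40 each.
    N21: 60+40 = 100 ≤ 130
    N8: 120+40 = 160 > 130
Round 2 — N8 snaps.
  N8 sheds 160 kN to N10: 160 each.
    N10: 70+160 = 230 > 160
Round 3 — N10 snaps.
  N10 sheds 230 kN to N1: 230 each.
    N1: 60+230 = 290 > 70
Round 4 — N1 snaps.
  N1 sheds 290 kN: no online neighbours, lost.
No further breaks.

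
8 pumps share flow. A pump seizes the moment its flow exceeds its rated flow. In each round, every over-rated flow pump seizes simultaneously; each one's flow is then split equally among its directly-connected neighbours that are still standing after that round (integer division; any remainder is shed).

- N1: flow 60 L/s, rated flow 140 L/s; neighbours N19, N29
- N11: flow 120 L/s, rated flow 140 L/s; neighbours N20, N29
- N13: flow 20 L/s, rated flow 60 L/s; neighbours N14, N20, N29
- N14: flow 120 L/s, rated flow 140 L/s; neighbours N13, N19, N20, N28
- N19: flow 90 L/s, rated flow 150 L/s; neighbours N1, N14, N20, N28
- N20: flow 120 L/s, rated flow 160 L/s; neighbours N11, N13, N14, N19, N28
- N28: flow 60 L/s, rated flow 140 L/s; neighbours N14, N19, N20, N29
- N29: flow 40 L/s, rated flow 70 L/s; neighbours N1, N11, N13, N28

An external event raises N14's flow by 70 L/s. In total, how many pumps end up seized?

Round 1 — N14 at 190 > 140. N14 seizes.
  N14 sheds 190 L/s to N13, N19, N20, N28: 47 each (2 lost).
    N13: 20+47 = 67 > 60
    N19: 90+47 = 137 ≤ 150
    N20: 120+47 = 167 > 160
    N28: 60+47 = 107 ≤ 140
Round 2 — N13, N20 seize.
  N13 sheds 67 L/s to N29: 67 each.
    N29: 40+67 = 107 > 70
  N20 sheds 167 L/s to N11, N19, N28: 55 each (2 lost).
    N11: 120+55 = 175 > 140
    N19: 137+55 = 192 > 150
    N28: 107+55 = 162 > 140
Round 3 — N11, N19, N28, N29 seize.
  N11 sheds 175 L/s: no online neighbours, lost.
  N19 sheds 192 L/s to N1: 192 each.
    N1: 60+192 = 252 > 140
  N28 sheds 162 L/s: no online neighbours, lost.
  N29 sheds 107 L/s to N1: 107 each.
    N1: 252+107 = 359 > 140
Round 4 — N1 seizes.
  N1 sheds 359 L/s: no online neighbours, lost.
No further seizures.

8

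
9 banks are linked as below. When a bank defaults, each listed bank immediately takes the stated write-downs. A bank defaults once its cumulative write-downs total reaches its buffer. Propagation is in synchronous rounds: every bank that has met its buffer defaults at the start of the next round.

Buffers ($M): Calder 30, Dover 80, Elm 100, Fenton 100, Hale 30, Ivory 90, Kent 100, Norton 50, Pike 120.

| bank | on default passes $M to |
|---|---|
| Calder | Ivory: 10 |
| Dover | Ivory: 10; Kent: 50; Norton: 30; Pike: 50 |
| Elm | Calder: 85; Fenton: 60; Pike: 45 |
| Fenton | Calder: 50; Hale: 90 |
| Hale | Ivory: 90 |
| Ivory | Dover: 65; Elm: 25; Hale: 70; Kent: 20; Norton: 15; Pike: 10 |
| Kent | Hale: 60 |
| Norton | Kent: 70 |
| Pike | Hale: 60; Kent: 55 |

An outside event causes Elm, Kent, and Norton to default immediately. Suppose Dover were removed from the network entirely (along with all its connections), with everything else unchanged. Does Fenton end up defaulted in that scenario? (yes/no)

With Dover removed:
Round 1 — Elm, Kent, Norton default (initial).
  Calder: +85 → 85 ≥ 30
  Fenton: +60 → 60 < 100
  Hale: +60 → 60 ≥ 30
  Pike: +45 → 45 < 120
Round 2 — Calder, Hale default.
  Ivory: +10+90 → 100 ≥ 90
Round 3 — Ivory defaults.
  Pike: +10 → 55 < 120
No further defaults.

no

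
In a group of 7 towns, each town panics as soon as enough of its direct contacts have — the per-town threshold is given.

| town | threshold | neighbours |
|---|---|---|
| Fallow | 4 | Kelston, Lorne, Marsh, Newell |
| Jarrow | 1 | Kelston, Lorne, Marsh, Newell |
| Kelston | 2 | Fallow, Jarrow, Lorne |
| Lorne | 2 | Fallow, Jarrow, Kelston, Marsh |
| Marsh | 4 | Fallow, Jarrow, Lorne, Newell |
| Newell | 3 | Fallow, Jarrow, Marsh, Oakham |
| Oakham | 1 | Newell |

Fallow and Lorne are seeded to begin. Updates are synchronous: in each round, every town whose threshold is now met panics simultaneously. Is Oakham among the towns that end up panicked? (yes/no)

no

Round 1 — Fallow, Lorne panic (initial).
Round 2 — checking thresholds:
  Jarrow: 1 of 4 neighbours ≥ 1, panics.
  Kelston: 2 of 3 neighbours ≥ 2, panics.
  Marsh: 2 of 4 neighbours < 4, below threshold.
  Newell: 1 of 4 neighbours < 3, below threshold.
Round 3 — no new panics; cascade stops.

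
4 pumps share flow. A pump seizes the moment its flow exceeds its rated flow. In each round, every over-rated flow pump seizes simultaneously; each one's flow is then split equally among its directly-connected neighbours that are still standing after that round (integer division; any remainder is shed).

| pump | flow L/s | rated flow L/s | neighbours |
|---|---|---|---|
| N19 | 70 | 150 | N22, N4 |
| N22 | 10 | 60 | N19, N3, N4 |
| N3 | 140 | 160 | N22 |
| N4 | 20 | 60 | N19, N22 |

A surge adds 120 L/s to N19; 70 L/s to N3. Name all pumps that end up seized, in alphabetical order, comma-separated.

N19, N22, N3, N4

Round 1 — N19 at 190 > 150; N3 at 210 > 160. N19, N3 seize.
  N19 sheds 190 L/s to N22, N4: 95 each.
    N22: 10+95 = 105 > 60
    N4: 20+95 = 115 > 60
  N3 sheds 210 L/s to N22: 210 each.
    N22: 105+210 = 315 > 60
Round 2 — N22, N4 seize.
  N22 sheds 315 L/s: no online neighbours, lost.
  N4 sheds 115 L/s: no online neighbours, lost.
No further seizures.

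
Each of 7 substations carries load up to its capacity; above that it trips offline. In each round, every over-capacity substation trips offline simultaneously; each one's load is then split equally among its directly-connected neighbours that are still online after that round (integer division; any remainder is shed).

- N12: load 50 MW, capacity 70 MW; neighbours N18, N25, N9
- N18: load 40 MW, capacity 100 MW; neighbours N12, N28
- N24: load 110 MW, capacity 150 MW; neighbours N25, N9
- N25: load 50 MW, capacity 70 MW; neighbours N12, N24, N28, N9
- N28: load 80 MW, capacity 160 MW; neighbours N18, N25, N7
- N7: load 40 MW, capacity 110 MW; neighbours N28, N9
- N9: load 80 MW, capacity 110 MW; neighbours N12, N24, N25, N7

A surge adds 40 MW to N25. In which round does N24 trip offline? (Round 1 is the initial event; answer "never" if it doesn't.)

4

Round 1 — N25 at 90 > 70. N25 trips offline.
  N25 sheds 90 MW to N12, N24, N28, N9: 22 each (2 lost).
    N12: 50+22 = 72 > 70
    N24: 110+22 = 132 ≤ 150
    N28: 80+22 = 102 ≤ 160
    N9: 80+22 = 102 ≤ 110
Round 2 — N12 trips offline.
  N12 sheds 72 MW to N18, N9: 36 each.
    N18: 40+36 = 76 ≤ 100
    N9: 102+36 = 138 > 110
Round 3 — N9 trips offline.
  N9 sheds 138 MW to N24, N7: 69 each.
    N24: 132+69 = 201 > 150
    N7: 40+69 = 109 ≤ 110
Round 4 — N24 trips offline.
  N24 sheds 201 MW: no online neighbours, lost.
No further trips.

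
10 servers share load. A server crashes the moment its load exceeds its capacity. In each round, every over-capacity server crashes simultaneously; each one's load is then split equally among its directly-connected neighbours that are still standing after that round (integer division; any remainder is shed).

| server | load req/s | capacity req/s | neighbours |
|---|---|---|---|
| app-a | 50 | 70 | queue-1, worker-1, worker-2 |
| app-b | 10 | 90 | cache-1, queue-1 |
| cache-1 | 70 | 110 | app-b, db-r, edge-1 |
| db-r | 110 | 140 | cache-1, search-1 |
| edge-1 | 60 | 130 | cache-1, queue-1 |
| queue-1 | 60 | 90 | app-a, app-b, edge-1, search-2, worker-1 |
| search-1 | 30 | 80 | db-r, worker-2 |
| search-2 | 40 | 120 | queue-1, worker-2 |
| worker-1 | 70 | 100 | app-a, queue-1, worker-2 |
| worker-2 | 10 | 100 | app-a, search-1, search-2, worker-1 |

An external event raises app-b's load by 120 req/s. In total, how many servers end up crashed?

Round 1 — app-b at 130 > 90. app-b crashes.
  app-b sheds 130 req/s to cache-1, queue-1: 65 each.
    cache-1: 70+65 = 135 > 110
    queue-1: 60+65 = 125 > 90
Round 2 — cache-1, queue-1 crash.
  cache-1 sheds 135 req/s to db-r, edge-1: 67 each (1 lost).
    db-r: 110+67 = 177 > 140
    edge-1: 60+67 = 127 ≤ 130
  queue-1 sheds 125 req/s to app-a, edge-1, search-2, worker-1: 31 each (1 lost).
    app-a: 50+31 = 81 > 70
    edge-1: 127+31 = 158 > 130
    search-2: 40+31 = 71 ≤ 120
    worker-1: 70+31 = 101 > 100
Round 3 — app-a, db-r, edge-1, worker-1 crash.
  app-a sheds 81 req/s to worker-2: 81 each.
    worker-2: 10+81 = 91 ≤ 100
  db-r sheds 177 req/s to search-1: 177 each.
    search-1: 30+177 = 207 > 80
  edge-1 sheds 158 req/s: no online neighbours, lost.
  worker-1 sheds 101 req/s to worker-2: 101 each.
    worker-2: 91+101 = 192 > 100
Round 4 — search-1, worker-2 crash.
  search-1 sheds 207 req/s: no online neighbours, lost.
  worker-2 sheds 192 req/s to search-2: 192 each.
    search-2: 71+192 = 263 > 120
Round 5 — search-2 crashes.
  search-2 sheds 263 req/s: no online neighbours, lost.
No further crashes.

10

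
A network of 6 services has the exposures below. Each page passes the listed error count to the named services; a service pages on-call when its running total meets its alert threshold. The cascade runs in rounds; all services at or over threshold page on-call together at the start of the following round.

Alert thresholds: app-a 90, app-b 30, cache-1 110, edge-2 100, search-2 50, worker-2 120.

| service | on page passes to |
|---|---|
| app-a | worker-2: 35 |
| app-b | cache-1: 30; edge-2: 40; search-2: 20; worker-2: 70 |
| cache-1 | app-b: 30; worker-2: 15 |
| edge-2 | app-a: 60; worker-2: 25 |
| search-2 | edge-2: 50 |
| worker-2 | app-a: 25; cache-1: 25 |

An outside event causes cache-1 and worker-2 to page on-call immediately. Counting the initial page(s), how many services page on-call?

Round 1 — cache-1, worker-2 page on-call (initial).
  app-a: +25 → 25 < 90
  app-b: +30 → 30 ≥ 30
Round 2 — app-b pages on-call.
  edge-2: +40 → 40 < 100
  search-2: +20 → 20 < 50
No further pages.

3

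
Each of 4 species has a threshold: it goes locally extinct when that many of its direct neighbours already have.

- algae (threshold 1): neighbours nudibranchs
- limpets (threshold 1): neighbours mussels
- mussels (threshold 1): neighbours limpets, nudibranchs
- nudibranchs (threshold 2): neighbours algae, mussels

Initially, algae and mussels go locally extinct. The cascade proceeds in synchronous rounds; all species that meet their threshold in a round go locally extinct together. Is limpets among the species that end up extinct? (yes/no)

yes

Round 1 — algae, mussels go locally extinct (initial).
Round 2 — checking thresholds:
  limpets: 1 of 1 neighbours ≥ 1, goes locally extinct.
  nudibranchs: 2 of 2 neighbours ≥ 2, goes locally extinct.
Round 3 — no new extinctions; cascade stops.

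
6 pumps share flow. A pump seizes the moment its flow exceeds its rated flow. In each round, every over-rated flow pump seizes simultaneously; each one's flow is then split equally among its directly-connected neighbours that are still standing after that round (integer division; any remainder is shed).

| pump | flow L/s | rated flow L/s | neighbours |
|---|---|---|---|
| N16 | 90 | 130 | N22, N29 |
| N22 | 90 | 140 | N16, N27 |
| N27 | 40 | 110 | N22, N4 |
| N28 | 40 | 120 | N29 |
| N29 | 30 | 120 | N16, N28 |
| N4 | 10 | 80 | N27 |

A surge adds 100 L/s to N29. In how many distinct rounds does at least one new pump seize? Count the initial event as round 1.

Round 1 — N29 at 130 > 120. N29 seizes.
  N29 sheds 130 L/s to N16, N28: 65 each.
    N16: 90+65 = 155 > 130
    N28: 40+65 = 105 ≤ 120
Round 2 — N16 seizes.
  N16 sheds 155 L/s to N22: 155 each.
    N22: 90+155 = 245 > 140
Round 3 — N22 seizes.
  N22 sheds 245 L/s to N27: 245 each.
    N27: 40+245 = 285 > 110
Round 4 — N27 seizes.
  N27 sheds 285 L/s to N4: 285 each.
    N4: 10+285 = 295 > 80
Round 5 — N4 seizes.
  N4 sheds 295 L/s: no online neighbours, lost.
No further seizures.

5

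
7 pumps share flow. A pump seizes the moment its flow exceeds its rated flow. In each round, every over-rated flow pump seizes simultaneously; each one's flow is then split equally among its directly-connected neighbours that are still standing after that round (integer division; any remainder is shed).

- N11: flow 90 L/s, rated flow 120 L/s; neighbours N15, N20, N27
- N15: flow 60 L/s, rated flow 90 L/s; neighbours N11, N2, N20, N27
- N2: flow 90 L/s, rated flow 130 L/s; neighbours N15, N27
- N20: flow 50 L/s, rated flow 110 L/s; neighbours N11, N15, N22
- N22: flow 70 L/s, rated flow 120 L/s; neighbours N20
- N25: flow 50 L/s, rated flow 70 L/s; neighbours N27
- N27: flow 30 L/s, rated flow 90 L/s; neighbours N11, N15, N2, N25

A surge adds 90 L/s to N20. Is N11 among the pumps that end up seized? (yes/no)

yes

Round 1 — N20 at 140 > 110. N20 seizes.
  N20 sheds 140 L/s to N11, N15, N22: 46 each (2 lost).
    N11: 90+46 = 136 > 120
    N15: 60+46 = 106 > 90
    N22: 70+46 = 116 ≤ 120
Round 2 — N11, N15 seize.
  N11 sheds 136 L/s to N27: 136 each.
    N27: 30+136 = 166 > 90
  N15 sheds 106 L/s to N2, N27: 53 each.
    N2: 90+53 = 143 > 130
    N27: 166+53 = 219 > 90
Round 3 — N2, N27 seize.
  N2 sheds 143 L/s: no online neighbours, lost.
  N27 sheds 219 L/s to N25: 219 each.
    N25: 50+219 = 269 > 70
Round 4 — N25 seizes.
  N25 sheds 269 L/s: no online neighbours, lost.
No further seizures.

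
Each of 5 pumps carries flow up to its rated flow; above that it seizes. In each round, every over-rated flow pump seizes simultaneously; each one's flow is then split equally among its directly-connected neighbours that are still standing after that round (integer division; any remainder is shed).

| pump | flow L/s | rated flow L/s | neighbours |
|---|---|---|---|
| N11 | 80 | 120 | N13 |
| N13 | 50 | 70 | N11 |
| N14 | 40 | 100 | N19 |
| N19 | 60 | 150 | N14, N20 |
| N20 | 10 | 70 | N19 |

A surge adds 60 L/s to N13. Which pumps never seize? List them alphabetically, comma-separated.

N14, N19, N20

Round 1 — N13 at 110 > 70. N13 seizes.
  N13 sheds 110 L/s to N11: 110 each.
    N11: 80+110 = 190 > 120
Round 2 — N11 seizes.
  N11 sheds 190 L/s: no online neighbours, lost.
No further seizures.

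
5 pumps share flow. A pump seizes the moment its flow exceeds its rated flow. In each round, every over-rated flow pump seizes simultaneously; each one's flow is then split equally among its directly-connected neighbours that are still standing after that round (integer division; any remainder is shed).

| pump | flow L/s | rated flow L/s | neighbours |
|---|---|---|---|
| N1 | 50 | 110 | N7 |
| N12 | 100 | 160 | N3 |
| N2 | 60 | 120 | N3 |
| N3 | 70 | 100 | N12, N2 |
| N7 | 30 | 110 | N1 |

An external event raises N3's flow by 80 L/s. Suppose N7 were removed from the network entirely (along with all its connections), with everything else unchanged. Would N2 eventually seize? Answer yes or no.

With N7 removed:
Round 1 — N3 at 150 > 100. N3 seizes.
  N3 sheds 150 L/s to N12, N2: 75 each.
    N12: 100+75 = 175 > 160
    N2: 60+75 = 135 > 120
Round 2 — N12, N2 seize.
  N12 sheds 175 L/s: no online neighbours, lost.
  N2 sheds 135 L/s: no online neighbours, lost.
No further seizures.

yes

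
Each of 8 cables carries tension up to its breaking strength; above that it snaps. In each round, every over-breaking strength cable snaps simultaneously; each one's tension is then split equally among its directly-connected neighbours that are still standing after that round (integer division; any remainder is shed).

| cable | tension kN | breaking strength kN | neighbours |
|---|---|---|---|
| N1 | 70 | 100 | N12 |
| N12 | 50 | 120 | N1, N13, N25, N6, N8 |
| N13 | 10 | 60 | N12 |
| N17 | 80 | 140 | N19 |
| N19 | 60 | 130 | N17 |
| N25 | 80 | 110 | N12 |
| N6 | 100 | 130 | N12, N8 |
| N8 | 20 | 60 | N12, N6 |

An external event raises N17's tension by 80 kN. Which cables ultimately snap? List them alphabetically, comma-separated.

Round 1 — N17 at 160 > 140. N17 snaps.
  N17 sheds 160 kN to N19: 160 each.
    N19: 60+160 = 220 > 130
Round 2 — N19 snaps.
  N19 sheds 220 kN: no online neighbours, lost.
No further breaks.

N17, N19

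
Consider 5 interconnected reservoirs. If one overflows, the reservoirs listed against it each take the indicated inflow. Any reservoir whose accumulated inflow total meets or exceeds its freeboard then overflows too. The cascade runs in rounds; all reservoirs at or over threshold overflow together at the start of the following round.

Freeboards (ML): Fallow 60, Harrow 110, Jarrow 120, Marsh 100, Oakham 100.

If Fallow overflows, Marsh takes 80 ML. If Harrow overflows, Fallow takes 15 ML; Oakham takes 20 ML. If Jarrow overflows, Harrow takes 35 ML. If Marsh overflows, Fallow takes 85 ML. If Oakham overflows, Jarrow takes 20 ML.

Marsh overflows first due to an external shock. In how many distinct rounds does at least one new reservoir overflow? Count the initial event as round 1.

2

Round 1 — Marsh overflows (initial).
  Fallow: +85 → 85 ≥ 60
Round 2 — Fallow overflows.
No further overflows.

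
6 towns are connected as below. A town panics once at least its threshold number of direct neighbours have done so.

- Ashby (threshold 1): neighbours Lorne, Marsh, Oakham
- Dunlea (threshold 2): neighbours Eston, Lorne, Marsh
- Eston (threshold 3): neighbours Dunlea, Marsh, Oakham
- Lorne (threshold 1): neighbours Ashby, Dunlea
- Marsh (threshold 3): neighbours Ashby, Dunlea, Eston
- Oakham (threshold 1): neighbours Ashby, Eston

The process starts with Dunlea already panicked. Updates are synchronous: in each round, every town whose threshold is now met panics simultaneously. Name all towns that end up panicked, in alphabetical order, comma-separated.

Round 1 — Dunlea panics (initial).
Round 2 — checking thresholds:
  Eston: 1 of 3 neighbours < 3, not yet.
  Lorne: 1 of 2 neighbours ≥ 1, panics.
  Marsh: 1 of 3 neighbours < 3, not yet.
Round 3 — checking thresholds:
  Ashby: 1 of 3 neighbours ≥ 1, panics.
  Eston: 1 of 3 neighbours < 3, not yet.
  Marsh: 1 of 3 neighbours < 3, not yet.
Round 4 — checking thresholds:
  Eston: 1 of 3 neighbours < 3, not yet.
  Marsh: 2 of 3 neighbours < 3, not yet.
  Oakham: 1 of 2 neighbours ≥ 1, panics.
Round 5 — no new panics; cascade stops.

Ashby, Dunlea, Lorne, Oakham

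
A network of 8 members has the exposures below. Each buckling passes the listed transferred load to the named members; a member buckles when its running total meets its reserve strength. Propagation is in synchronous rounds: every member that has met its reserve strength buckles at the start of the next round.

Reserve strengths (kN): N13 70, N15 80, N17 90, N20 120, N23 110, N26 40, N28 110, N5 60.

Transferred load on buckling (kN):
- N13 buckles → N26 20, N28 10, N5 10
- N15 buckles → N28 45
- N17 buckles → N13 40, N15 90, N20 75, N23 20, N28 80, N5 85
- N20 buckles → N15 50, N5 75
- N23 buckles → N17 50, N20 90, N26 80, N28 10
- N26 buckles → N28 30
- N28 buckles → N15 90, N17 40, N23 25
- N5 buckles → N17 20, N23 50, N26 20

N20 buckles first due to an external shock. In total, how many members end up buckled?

Round 1 — N20 buckles (initial).
  N15: +50 → 50 < 80
  N5: +75 → 75 ≥ 60
Round 2 — N5 buckles.
  N17: +20 → 20 < 90
  N23: +50 → 50 < 110
  N26: +20 → 20 < 40
No further bucklings.

2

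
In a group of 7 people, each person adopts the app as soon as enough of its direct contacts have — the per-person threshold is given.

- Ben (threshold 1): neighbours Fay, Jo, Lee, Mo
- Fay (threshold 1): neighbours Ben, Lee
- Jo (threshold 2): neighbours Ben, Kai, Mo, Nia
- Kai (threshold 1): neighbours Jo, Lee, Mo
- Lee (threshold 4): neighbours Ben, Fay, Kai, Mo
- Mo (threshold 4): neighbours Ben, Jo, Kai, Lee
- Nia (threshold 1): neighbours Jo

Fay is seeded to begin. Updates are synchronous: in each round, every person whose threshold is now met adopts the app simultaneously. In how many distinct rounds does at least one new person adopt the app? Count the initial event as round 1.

Round 1 — Fay adopts the app (initial).
Round 2 — checking thresholds:
  Ben: 1 of 4 neighbours ≥ 1, adopts the app.
  Lee: 1 of 4 neighbours < 4, below threshold.
Round 3 — no new adoptions; cascade stops.

2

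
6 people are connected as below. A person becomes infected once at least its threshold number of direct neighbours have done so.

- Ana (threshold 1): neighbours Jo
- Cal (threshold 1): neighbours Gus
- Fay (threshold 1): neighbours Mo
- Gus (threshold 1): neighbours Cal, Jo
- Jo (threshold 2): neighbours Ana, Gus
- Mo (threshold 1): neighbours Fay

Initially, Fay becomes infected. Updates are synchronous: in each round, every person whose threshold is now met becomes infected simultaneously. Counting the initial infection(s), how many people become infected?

2

Round 1 — Fay becomes infected (initial).
Round 2 — checking thresholds:
  Mo: 1 of 1 neighbours ≥ 1, becomes infected.
Round 3 — no new infections; cascade stops.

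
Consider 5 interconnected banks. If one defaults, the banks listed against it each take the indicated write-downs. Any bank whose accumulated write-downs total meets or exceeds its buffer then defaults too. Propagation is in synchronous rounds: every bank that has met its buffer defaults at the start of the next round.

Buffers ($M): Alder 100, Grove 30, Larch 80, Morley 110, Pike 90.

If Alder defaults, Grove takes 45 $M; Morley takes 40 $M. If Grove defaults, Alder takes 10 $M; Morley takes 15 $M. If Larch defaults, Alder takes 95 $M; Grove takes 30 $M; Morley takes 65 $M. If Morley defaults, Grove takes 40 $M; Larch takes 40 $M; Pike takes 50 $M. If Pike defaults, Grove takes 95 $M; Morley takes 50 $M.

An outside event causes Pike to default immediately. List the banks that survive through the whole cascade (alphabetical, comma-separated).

Alder, Larch, Morley

Round 1 — Pike defaults (initial).
  Grove: +95 → 95 ≥ 30
  Morley: +50 → 50 < 110
Round 2 — Grove defaults.
  Alder: +10 → 10 < 100
  Morley: +15 → 65 < 110
No further defaults.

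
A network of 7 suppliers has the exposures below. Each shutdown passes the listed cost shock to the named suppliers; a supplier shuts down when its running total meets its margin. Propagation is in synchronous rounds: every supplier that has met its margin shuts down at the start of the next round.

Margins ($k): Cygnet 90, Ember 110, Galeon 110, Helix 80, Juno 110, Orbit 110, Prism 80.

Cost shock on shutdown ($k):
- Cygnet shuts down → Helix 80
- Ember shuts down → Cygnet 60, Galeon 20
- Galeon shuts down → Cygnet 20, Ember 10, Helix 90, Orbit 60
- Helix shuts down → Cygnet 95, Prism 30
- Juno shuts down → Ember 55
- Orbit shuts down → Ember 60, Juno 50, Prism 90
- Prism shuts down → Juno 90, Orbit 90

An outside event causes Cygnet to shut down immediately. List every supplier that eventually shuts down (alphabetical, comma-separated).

Round 1 — Cygnet shuts down (initial).
  Helix: +80 → 80 ≥ 80
Round 2 — Helix shuts down.
  Prism: +30 → 30 < 80
No further shutdowns.

Cygnet, Helix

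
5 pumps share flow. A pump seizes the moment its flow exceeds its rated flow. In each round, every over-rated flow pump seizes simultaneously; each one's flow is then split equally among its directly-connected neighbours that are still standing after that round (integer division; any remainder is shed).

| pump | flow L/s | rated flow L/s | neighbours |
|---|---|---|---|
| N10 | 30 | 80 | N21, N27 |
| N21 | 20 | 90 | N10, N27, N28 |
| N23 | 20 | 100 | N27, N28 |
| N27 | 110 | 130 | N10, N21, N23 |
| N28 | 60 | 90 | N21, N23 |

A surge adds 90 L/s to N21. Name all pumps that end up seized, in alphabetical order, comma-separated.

Round 1 — N21 at 110 > 90. N21 seizes.
  N21 sheds 110 L/s to N10, N27, N28: 36 each (2 lost).
    N10: 30+36 = 66 ≤ 80
    N27: 110+36 = 146 > 130
    N28: 60+36 = 96 > 90
Round 2 — N27, N28 seize.
  N27 sheds 146 L/s to N10, N23: 73 each.
    N10: 66+73 = 139 > 80
    N23: 20+73 = 93 ≤ 100
  N28 sheds 96 L/s to N23: 96 each.
    N23: 93+96 = 189 > 100
Round 3 — N10, N23 seize.
  N10 sheds 139 L/s: no online neighbours, lost.
  N23 sheds 189 L/s: no online neighbours, lost.
No further seizures.

N10, N21, N23, N27, N28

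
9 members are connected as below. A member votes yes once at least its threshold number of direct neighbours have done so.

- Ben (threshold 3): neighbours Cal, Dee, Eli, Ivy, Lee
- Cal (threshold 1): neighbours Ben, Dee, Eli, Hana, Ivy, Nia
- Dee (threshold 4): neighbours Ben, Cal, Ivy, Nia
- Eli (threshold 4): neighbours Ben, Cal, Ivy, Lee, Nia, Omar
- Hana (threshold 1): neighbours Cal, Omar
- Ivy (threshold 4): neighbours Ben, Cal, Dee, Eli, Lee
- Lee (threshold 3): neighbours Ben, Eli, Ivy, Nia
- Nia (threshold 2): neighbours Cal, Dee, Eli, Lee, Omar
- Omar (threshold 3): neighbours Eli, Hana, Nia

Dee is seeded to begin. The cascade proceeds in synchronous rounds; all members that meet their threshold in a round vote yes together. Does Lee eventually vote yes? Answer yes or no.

no

Round 1 — Dee votes yes (initial).
Round 2 — checking thresholds:
  Ben: 1 of 5 neighbours < 3, holds.
  Cal: 1 of 6 neighbours ≥ 1, votes yes.
  Ivy: 1 of 5 neighbours < 4, holds.
  Nia: 1 of 5 neighbours < 2, holds.
Round 3 — checking thresholds:
  Ben: 2 of 5 neighbours < 3, holds.
  Eli: 1 of 6 neighbours < 4, holds.
  Hana: 1 of 2 neighbours ≥ 1, votes yes.
  Ivy: 2 of 5 neighbours < 4, holds.
  Nia: 2 of 5 neighbours ≥ 2, votes yes.
Round 4 — no new yes votes; cascade stops.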